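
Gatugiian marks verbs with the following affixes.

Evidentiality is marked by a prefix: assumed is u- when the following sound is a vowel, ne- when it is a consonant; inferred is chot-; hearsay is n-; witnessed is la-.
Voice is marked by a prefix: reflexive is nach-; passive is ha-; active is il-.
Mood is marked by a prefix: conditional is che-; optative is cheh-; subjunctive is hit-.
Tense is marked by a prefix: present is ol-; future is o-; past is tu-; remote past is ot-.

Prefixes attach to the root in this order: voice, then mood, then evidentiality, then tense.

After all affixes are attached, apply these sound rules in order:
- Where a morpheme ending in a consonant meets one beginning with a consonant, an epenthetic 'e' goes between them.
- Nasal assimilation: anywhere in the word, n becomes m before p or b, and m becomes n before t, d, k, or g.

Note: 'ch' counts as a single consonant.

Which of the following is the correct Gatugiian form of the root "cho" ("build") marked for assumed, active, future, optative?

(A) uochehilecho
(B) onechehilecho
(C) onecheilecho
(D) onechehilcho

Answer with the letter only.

B

Attach voice active il- → ilcho.
Attach mood optative cheh- → chehilcho.
Attach evidentiality assumed ne- (before consonant 'ch') → nechehilcho.
Attach tense future o- → onechehilcho.
Apply epenthesis: onechehilcho → onechehilecho.
Nasal assimilation: no change.
So the correct form is onechehilecho, option (B).
(A) uochehilecho is wrong: it has the affixes in the wrong order.
(C) onecheilecho is wrong: it uses conditional instead of optative for mood.
(D) onechehilcho is wrong: it fails to apply the sound rule(s).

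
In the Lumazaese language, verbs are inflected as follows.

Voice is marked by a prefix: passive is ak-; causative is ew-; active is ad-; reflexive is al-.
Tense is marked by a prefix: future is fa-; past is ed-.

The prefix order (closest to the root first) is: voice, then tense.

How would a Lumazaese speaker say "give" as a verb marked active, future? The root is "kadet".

Attach voice active ad- → adkadet.
Attach tense future fa- → faadkadet.

faadkadet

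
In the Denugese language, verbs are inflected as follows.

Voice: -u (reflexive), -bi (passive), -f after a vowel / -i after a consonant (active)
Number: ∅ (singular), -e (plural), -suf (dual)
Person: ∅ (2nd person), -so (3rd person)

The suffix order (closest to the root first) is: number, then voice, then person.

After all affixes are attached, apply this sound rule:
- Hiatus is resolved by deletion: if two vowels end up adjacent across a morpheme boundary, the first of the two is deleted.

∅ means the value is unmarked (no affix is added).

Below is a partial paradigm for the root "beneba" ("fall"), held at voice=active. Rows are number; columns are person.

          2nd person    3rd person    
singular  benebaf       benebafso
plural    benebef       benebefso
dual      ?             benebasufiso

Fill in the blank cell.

benebasufi

Attach number dual -suf → benebasuf.
Attach voice active -i (after consonant 'f') → benebasufi.
person = 2nd person: zero marking, form stays benebasufi.
Vowel deletion: no change.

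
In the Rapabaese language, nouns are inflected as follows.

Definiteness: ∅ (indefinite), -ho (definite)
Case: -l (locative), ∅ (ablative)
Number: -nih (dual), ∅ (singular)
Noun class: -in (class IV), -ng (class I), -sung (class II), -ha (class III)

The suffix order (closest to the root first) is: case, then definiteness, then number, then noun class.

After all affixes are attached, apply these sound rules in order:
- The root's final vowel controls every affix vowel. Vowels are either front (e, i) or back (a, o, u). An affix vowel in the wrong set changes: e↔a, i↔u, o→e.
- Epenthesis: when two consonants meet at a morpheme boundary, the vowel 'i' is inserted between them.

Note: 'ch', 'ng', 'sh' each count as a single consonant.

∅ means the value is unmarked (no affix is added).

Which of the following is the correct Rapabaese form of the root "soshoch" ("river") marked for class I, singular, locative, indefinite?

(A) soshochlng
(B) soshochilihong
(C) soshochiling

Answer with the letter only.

Attach case locative -l → soshochl.
definiteness = indefinite: zero marking, form stays soshochl.
number = singular: zero marking, form stays soshochl.
Attach noun class class I -ng → soshochlng.
Vowel harmony: no change.
Apply epenthesis: soshochlng → soshochiling.
So the correct form is soshochiling, option (C).
(B) soshochilihong is wrong: it uses definite instead of indefinite for definiteness.
(A) soshochlng is wrong: it fails to apply the sound rule(s).

C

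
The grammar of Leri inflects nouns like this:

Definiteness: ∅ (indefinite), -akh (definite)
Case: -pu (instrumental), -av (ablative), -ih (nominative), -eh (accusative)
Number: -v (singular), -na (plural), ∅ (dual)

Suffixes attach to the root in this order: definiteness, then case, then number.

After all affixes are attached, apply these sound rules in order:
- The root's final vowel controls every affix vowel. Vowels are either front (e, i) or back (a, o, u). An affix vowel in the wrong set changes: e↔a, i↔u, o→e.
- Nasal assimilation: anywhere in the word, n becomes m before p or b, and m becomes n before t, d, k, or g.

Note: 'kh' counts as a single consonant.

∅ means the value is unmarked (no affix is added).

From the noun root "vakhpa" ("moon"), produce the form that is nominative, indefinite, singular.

vakhpauhv

definiteness = indefinite: zero marking, form stays vakhpa.
Attach case nominative -ih → vakhpaih.
Attach number singular -v → vakhpaihv.
Apply vowel harmony: vakhpaihv → vakhpauhv.
Nasal assimilation: no change.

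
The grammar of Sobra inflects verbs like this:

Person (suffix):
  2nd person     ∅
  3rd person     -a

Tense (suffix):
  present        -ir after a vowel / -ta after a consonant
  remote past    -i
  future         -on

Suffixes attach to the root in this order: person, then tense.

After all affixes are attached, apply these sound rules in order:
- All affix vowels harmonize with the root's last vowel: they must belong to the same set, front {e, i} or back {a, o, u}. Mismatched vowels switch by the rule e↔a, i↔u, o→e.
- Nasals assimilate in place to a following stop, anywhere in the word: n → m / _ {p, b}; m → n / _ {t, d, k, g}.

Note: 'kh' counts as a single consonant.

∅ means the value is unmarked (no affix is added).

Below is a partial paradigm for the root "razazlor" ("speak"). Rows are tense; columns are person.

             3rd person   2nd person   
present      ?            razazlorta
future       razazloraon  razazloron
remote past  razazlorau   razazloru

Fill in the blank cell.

razazloraur

Attach person 3rd person -a → razazlora.
Attach tense present -ir (after vowel 'a') → razazlorair.
Apply vowel harmony: razazlorair → razazloraur.
Nasal assimilation: no change.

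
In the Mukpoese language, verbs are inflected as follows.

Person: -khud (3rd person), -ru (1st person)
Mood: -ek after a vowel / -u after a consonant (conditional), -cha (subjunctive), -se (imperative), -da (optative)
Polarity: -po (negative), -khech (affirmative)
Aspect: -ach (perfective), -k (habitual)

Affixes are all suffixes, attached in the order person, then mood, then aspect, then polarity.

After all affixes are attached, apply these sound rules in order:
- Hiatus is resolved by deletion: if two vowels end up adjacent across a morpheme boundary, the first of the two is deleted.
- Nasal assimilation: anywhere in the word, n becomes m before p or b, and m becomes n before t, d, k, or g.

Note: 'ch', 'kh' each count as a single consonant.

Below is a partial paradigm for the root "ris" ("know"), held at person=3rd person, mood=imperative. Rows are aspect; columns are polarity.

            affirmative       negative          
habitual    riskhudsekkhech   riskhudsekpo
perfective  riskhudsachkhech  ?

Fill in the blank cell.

Attach person 3rd person -khud → riskhud.
Attach mood imperative -se → riskhudse.
Attach aspect perfective -ach → riskhudseach.
Attach polarity negative -po → riskhudseachpo.
Apply vowel deletion: riskhudseachpo → riskhudsachpo.
Nasal assimilation: no change.

riskhudsachpo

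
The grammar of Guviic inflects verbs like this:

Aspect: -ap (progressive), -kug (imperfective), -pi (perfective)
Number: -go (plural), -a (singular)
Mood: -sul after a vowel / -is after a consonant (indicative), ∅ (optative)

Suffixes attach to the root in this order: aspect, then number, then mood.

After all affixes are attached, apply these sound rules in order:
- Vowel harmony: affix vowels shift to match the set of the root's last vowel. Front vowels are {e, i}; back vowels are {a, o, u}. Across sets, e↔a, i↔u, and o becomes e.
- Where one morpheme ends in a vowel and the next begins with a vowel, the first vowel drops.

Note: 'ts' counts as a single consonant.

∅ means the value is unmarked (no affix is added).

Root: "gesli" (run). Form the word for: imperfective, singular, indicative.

geslikigesil

Attach aspect imperfective -kug → geslikug.
Attach number singular -a → geslikuga.
Attach mood indicative -sul (after vowel 'a') → geslikugasul.
Apply vowel harmony: geslikugasul → geslikigesil.
Vowel deletion: no change.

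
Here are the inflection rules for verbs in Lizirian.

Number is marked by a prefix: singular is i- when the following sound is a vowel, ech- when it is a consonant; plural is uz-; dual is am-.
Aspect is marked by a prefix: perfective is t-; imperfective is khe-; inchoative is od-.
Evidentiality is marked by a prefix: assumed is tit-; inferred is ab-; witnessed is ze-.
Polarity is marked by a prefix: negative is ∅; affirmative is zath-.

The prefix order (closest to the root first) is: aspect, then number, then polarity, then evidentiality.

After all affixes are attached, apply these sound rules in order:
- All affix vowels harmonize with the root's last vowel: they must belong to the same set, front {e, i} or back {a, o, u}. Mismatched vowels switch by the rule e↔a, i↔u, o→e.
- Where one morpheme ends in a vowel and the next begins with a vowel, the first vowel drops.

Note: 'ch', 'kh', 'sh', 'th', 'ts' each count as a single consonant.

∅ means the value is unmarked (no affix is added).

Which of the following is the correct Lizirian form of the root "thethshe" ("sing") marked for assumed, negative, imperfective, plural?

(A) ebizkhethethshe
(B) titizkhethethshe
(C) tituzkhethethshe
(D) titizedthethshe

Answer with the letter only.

B

Attach aspect imperfective khe- → khethethshe.
Attach number plural uz- → uzkhethethshe.
polarity = negative: zero marking, form stays uzkhethethshe.
Attach evidentiality assumed tit- → tituzkhethethshe.
Apply vowel harmony: tituzkhethethshe → titizkhethethshe.
Vowel deletion: no change.
So the correct form is titizkhethethshe, option (B).
(C) tituzkhethethshe is wrong: it fails to apply the sound rule(s).
(D) titizedthethshe is wrong: it uses inchoative instead of imperfective for aspect.
(A) ebizkhethethshe is wrong: it uses inferred instead of assumed for evidentiality.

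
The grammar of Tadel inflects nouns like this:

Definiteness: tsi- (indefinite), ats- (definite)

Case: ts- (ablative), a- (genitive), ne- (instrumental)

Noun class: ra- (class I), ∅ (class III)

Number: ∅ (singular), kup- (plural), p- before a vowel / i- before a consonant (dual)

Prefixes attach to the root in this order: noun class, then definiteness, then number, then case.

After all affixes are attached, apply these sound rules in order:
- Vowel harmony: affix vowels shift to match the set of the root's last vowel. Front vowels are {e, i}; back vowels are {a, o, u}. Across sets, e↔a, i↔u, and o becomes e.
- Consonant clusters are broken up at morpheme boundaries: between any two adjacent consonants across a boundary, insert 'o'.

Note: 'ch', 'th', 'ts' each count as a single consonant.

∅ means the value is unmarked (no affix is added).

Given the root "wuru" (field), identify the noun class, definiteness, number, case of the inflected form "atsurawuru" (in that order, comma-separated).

Segment: a-tsi-ra-wuru.
noun class: ra- → class I.
definiteness: tsi- → indefinite.
number: ∅ → singular.
case: a- → genitive.

class I, indefinite, singular, genitive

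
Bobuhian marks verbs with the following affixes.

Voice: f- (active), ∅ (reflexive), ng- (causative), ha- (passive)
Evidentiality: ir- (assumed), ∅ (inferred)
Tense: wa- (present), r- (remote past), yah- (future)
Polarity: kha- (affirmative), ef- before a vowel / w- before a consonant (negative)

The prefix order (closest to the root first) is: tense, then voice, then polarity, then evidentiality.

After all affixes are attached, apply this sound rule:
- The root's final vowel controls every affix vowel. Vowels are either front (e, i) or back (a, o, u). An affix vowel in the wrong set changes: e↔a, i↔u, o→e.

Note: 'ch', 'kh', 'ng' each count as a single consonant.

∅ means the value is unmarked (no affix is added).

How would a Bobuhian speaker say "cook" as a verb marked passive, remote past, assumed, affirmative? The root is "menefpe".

irkhehermenefpe

Attach tense remote past r- → rmenefpe.
Attach voice passive ha- → harmenefpe.
Attach polarity affirmative kha- → khaharmenefpe.
Attach evidentiality assumed ir- → irkhaharmenefpe.
Apply vowel harmony: irkhaharmenefpe → irkhehermenefpe.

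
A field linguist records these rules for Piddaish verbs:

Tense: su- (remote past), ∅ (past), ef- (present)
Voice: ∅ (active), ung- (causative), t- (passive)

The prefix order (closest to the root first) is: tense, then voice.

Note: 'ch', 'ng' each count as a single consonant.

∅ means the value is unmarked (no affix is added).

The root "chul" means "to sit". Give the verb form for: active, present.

efchul

Attach tense present ef- → efchul.
voice = active: zero marking, form stays efchul.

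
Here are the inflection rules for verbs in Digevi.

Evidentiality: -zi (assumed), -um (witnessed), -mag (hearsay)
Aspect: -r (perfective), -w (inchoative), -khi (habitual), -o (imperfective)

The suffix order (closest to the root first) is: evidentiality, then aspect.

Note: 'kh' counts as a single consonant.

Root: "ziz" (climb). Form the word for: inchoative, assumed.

Attach evidentiality assumed -zi → zizzi.
Attach aspect inchoative -w → zizziw.

zizziw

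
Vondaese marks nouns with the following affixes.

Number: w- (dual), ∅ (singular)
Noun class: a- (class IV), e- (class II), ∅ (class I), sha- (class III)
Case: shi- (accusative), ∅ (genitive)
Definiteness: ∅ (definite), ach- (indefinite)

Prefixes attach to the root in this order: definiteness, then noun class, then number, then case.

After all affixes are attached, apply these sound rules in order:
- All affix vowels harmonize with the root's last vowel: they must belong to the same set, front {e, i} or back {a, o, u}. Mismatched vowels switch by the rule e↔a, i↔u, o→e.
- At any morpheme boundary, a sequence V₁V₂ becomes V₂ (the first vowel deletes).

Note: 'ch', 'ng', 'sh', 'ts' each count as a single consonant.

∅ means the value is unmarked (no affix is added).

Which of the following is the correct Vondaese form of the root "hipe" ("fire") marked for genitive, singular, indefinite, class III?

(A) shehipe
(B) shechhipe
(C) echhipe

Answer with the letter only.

B

Attach definiteness indefinite ach- → achhipe.
Attach noun class class III sha- → shaachhipe.
number = singular: zero marking, form stays shaachhipe.
case = genitive: zero marking, form stays shaachhipe.
Apply vowel harmony: shaachhipe → sheechhipe.
Apply vowel deletion: sheechhipe → shechhipe.
So the correct form is shechhipe, option (B).
(A) shehipe is wrong: it uses definite instead of indefinite for definiteness.
(C) echhipe is wrong: it uses class IV instead of class III for noun class.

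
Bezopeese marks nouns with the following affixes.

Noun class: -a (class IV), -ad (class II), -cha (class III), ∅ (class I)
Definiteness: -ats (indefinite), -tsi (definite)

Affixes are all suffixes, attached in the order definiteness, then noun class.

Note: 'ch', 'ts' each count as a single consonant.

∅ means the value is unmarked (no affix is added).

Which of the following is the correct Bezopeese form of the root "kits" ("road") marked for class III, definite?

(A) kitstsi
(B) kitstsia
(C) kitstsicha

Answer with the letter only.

C

Attach definiteness definite -tsi → kitstsi.
Attach noun class class III -cha → kitstsicha.
So the correct form is kitstsicha, option (C).
(B) kitstsia is wrong: it uses class IV instead of class III for noun class.
(A) kitstsi is wrong: it uses class I instead of class III for noun class.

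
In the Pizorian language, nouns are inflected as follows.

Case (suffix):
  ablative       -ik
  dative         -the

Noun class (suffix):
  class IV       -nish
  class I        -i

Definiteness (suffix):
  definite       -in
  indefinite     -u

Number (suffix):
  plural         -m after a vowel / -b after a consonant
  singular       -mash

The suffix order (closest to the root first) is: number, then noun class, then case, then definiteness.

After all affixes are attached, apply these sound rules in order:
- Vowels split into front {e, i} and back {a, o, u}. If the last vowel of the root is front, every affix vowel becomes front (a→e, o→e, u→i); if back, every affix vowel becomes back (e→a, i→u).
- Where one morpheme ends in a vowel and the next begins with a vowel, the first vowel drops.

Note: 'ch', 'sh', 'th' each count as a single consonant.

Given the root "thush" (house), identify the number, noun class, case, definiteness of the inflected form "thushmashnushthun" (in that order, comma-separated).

Segment: thush-mash-nish-the-in.
number: -mash → singular.
noun class: -nish → class IV.
case: -the → dative.
definiteness: -in → definite.

singular, class IV, dative, definite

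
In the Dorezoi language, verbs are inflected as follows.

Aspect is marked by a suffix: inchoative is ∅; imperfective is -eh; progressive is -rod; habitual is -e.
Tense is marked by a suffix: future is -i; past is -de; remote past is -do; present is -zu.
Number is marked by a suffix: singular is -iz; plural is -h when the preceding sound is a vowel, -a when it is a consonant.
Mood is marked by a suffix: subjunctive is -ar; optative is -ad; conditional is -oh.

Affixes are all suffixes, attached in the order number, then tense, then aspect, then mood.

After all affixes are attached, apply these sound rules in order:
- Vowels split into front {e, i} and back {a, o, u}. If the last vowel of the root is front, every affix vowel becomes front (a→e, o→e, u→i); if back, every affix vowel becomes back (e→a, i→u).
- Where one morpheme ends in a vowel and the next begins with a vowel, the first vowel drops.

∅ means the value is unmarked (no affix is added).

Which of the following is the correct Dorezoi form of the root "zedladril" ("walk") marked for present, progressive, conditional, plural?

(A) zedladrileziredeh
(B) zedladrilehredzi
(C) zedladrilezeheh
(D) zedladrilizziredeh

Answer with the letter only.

A

Attach number plural -a (after consonant 'l') → zedladrila.
Attach tense present -zu → zedladrilazu.
Attach aspect progressive -rod → zedladrilazurod.
Attach mood conditional -oh → zedladrilazurodoh.
Apply vowel harmony: zedladrilazurodoh → zedladrileziredeh.
Vowel deletion: no change.
So the correct form is zedladrileziredeh, option (A).
(D) zedladrilizziredeh is wrong: it uses singular instead of plural for number.
(C) zedladrilezeheh is wrong: it uses imperfective instead of progressive for aspect.
(B) zedladrilehredzi is wrong: it has the affixes in the wrong order.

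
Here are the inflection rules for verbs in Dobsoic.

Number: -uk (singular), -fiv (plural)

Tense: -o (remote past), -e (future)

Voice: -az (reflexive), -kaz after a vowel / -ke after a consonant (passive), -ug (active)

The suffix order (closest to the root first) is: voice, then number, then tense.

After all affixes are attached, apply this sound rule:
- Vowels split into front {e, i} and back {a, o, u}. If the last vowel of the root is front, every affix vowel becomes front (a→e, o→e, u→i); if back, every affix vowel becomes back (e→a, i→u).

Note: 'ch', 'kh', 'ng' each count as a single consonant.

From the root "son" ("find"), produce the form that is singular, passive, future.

sonkauka

Attach voice passive -ke (after consonant 'n') → sonke.
Attach number singular -uk → sonkeuk.
Attach tense future -e → sonkeuke.
Apply vowel harmony: sonkeuke → sonkauka.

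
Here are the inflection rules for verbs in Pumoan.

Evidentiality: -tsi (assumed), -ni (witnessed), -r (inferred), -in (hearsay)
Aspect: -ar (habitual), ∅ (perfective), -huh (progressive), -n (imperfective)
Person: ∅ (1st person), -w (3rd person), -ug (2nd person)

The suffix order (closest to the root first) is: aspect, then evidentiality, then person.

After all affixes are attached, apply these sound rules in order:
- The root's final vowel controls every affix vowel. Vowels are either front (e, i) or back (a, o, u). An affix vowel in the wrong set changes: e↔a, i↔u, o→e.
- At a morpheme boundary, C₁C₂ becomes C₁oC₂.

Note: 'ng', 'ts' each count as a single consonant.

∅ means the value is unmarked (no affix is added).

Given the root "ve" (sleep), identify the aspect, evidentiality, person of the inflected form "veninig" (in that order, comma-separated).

Segment: ve-n-in-ug.
aspect: -n → imperfective.
evidentiality: -in → hearsay.
person: -ug → 2nd person.

imperfective, hearsay, 2nd person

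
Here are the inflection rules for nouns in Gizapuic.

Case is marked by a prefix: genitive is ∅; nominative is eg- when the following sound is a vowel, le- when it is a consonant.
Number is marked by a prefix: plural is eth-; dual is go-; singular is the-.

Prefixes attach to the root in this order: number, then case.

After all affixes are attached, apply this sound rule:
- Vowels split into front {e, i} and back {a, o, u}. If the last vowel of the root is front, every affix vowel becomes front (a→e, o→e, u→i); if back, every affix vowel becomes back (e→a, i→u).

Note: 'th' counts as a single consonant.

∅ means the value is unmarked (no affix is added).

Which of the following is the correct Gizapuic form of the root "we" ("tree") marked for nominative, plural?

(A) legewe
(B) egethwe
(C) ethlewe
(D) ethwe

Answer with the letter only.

B

Attach number plural eth- → ethwe.
Attach case nominative eg- (before vowel 'e') → egethwe.
Vowel harmony: no change.
So the correct form is egethwe, option (B).
(D) ethwe is wrong: it uses genitive instead of nominative for case.
(A) legewe is wrong: it uses dual instead of plural for number.
(C) ethlewe is wrong: it has the affixes in the wrong order.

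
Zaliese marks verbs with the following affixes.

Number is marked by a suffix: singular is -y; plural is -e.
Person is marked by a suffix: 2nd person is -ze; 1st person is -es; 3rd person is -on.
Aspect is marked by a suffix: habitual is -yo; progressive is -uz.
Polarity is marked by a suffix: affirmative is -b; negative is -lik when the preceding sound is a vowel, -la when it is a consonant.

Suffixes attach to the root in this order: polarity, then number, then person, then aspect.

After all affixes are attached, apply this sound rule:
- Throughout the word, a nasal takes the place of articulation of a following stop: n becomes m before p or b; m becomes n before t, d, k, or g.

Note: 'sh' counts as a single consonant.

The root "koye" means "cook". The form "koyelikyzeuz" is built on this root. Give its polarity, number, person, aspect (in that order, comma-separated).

negative, singular, 2nd person, progressive

Segment: koye-lik-y-ze-uz.
polarity: -lik/la → negative.
number: -y → singular.
person: -ze → 2nd person.
aspect: -uz → progressive.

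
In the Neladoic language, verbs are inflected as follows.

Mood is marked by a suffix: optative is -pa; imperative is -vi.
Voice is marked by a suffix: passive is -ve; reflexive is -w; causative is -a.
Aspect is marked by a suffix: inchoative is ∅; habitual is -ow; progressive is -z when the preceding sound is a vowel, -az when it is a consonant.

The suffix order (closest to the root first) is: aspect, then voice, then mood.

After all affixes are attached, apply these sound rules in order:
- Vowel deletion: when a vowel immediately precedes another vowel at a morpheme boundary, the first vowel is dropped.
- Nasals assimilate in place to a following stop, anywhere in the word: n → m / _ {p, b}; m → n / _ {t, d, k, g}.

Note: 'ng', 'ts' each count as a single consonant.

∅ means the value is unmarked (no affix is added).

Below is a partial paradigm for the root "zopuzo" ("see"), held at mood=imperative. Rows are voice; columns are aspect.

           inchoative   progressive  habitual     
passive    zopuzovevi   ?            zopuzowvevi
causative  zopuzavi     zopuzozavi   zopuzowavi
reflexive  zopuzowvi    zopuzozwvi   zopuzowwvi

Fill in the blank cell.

Attach aspect progressive -z (after vowel 'o') → zopuzoz.
Attach voice passive -ve → zopuzozve.
Attach mood imperative -vi → zopuzozvevi.
Vowel deletion: no change.
Nasal assimilation: no change.

zopuzozvevi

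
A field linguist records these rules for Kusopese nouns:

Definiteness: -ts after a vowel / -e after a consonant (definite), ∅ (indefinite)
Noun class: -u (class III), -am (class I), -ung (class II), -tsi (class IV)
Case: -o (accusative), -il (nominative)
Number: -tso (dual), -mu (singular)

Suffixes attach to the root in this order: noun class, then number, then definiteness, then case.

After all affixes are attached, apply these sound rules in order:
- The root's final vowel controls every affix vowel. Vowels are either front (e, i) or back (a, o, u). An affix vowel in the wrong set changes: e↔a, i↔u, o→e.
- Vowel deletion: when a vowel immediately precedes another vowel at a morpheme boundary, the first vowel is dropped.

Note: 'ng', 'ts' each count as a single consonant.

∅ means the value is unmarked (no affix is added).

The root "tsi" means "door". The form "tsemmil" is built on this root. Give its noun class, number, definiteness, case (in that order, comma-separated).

Segment: tsi-am-mu-il.
noun class: -am → class I.
number: -mu → singular.
definiteness: ∅ → indefinite.
case: -il → nominative.

class I, singular, indefinite, nominative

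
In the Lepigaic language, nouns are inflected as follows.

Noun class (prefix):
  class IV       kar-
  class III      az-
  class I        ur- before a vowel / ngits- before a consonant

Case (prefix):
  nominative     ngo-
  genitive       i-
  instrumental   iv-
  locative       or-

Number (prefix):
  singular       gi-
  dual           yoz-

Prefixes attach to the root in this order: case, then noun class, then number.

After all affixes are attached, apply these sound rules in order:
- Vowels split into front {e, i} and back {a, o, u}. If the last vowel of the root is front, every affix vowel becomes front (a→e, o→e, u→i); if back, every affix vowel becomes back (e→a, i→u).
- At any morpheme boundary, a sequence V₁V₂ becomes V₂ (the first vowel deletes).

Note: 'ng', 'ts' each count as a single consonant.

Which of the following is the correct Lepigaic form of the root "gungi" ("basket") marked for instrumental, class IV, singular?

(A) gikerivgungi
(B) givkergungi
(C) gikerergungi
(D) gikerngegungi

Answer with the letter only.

A

Attach case instrumental iv- → ivgungi.
Attach noun class class IV kar- → karivgungi.
Attach number singular gi- → gikarivgungi.
Apply vowel harmony: gikarivgungi → gikerivgungi.
Vowel deletion: no change.
So the correct form is gikerivgungi, option (A).
(D) gikerngegungi is wrong: it uses nominative instead of instrumental for case.
(C) gikerergungi is wrong: it uses locative instead of instrumental for case.
(B) givkergungi is wrong: it has the affixes in the wrong order.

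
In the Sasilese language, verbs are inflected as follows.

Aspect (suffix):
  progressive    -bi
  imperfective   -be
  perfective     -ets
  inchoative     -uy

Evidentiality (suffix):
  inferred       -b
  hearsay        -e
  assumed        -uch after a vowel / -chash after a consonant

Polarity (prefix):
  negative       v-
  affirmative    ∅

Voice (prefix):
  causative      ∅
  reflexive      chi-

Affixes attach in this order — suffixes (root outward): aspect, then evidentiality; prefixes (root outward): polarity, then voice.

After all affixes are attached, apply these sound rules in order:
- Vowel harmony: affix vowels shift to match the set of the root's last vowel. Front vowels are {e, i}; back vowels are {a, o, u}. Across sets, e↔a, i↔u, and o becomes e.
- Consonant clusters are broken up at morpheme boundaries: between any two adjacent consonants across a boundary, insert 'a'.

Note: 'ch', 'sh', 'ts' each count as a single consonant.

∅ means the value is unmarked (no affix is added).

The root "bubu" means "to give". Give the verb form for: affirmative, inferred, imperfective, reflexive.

chubububab

Attach aspect imperfective -be → bubube.
polarity = affirmative: zero marking, form stays bubube.
Attach voice reflexive chi- → chibubube.
Attach evidentiality inferred -b → chibububeb.
Apply vowel harmony: chibububeb → chubububab.
Epenthesis: no change.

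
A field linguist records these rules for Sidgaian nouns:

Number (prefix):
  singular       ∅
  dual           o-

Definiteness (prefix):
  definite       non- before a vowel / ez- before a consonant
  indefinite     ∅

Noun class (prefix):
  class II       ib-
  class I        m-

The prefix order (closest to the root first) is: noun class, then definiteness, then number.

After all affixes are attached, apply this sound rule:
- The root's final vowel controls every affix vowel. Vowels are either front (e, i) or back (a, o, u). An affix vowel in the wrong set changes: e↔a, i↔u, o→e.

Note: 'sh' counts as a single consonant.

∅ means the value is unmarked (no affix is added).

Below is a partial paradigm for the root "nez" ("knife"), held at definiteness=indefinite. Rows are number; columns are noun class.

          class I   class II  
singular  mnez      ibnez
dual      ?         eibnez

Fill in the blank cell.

Attach noun class class I m- → mnez.
definiteness = indefinite: zero marking, form stays mnez.
Attach number dual o- → omnez.
Apply vowel harmony: omnez → emnez.

emnez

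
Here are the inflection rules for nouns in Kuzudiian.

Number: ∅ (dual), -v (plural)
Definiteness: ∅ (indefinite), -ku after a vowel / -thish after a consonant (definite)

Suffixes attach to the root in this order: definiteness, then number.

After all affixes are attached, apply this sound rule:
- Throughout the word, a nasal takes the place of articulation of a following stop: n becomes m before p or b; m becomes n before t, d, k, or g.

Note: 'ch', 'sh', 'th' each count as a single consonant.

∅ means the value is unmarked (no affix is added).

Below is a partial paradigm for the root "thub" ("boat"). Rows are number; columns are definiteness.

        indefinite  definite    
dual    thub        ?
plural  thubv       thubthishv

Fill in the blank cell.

Attach definiteness definite -thish (after consonant 'b') → thubthish.
number = dual: zero marking, form stays thubthish.
Nasal assimilation: no change.

thubthish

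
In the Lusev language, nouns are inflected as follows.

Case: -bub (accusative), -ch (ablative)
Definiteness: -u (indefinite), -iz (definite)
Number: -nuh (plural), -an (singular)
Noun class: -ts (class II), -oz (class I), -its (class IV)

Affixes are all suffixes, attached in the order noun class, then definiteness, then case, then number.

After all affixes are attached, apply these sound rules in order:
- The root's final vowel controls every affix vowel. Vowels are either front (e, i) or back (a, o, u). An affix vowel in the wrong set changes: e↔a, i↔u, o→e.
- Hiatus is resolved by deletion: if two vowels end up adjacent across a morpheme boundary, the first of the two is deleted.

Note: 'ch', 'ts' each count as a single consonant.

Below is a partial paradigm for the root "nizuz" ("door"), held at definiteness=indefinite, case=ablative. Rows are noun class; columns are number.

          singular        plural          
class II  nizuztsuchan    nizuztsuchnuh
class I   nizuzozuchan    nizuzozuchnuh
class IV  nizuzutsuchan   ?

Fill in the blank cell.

nizuzutsuchnuh

Attach noun class class IV -its → nizuzits.
Attach definiteness indefinite -u → nizuzitsu.
Attach case ablative -ch → nizuzitsuch.
Attach number plural -nuh → nizuzitsuchnuh.
Apply vowel harmony: nizuzitsuchnuh → nizuzutsuchnuh.
Vowel deletion: no change.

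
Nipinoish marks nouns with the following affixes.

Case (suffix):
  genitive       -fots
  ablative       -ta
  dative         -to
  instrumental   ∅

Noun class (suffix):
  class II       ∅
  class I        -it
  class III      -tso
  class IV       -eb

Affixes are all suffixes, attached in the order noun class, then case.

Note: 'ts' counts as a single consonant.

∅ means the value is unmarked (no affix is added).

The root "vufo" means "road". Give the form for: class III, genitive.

Attach noun class class III -tso → vufotso.
Attach case genitive -fots → vufotsofots.

vufotsofots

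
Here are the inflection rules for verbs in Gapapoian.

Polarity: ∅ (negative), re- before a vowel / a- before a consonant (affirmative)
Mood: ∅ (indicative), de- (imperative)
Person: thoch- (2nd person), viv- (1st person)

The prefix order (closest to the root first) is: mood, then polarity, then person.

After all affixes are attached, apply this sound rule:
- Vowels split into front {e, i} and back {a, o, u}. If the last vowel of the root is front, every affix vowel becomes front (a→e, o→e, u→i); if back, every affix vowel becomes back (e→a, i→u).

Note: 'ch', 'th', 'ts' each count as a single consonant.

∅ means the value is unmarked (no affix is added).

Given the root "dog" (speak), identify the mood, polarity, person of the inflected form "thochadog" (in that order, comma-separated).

indicative, affirmative, 2nd person

Segment: thoch-a-dog.
mood: ∅ → indicative.
polarity: re/a- → affirmative.
person: thoch- → 2nd person.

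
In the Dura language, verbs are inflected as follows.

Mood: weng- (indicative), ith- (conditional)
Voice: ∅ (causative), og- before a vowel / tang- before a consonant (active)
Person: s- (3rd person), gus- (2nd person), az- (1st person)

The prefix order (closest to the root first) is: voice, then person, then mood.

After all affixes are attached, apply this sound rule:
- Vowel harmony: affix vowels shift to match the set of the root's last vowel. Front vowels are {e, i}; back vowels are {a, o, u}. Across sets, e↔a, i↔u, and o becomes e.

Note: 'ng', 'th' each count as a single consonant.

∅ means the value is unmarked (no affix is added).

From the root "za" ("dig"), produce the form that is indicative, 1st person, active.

wangaztangza

Attach voice active tang- (before consonant 'z') → tangza.
Attach person 1st person az- → aztangza.
Attach mood indicative weng- → wengaztangza.
Apply vowel harmony: wengaztangza → wangaztangza.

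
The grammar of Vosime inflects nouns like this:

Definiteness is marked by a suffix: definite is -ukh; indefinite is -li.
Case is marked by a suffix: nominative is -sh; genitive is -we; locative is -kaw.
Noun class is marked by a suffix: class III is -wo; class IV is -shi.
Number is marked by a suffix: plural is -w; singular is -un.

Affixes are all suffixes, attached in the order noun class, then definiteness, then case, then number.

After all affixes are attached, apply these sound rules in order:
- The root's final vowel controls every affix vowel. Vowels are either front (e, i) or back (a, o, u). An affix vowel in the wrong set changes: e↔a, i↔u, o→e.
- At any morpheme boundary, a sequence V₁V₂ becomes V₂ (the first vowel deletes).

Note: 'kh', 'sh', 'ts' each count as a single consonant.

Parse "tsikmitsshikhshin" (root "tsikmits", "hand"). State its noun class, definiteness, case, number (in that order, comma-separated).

class IV, definite, nominative, singular

Segment: tsikmits-shi-ukh-sh-un.
noun class: -shi → class IV.
definiteness: -ukh → definite.
case: -sh → nominative.
number: -un → singular.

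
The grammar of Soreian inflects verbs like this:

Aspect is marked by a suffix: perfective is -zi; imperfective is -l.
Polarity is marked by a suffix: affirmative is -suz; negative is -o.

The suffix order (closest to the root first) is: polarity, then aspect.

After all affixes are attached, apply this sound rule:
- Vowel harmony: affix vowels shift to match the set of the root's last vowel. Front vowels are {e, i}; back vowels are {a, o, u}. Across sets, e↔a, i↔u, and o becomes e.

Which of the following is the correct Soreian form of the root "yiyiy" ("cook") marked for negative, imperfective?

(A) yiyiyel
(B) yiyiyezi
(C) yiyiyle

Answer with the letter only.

Attach polarity negative -o → yiyiyo.
Attach aspect imperfective -l → yiyiyol.
Apply vowel harmony: yiyiyol → yiyiyel.
So the correct form is yiyiyel, option (A).
(C) yiyiyle is wrong: it has the affixes in the wrong order.
(B) yiyiyezi is wrong: it uses perfective instead of imperfective for aspect.

A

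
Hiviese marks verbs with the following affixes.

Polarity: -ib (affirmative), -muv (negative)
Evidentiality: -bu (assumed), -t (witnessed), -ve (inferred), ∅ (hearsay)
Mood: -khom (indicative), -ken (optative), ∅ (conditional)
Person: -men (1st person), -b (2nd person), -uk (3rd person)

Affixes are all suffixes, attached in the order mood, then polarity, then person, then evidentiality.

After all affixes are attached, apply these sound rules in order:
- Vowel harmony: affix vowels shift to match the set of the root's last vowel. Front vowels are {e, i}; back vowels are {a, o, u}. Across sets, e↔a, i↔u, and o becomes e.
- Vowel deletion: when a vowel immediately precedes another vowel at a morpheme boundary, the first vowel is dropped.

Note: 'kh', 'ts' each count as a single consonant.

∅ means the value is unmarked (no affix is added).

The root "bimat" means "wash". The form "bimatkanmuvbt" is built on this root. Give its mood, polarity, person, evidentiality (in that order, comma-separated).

optative, negative, 2nd person, witnessed

Segment: bimat-ken-muv-b-t.
mood: -ken → optative.
polarity: -muv → negative.
person: -b → 2nd person.
evidentiality: -t → witnessed.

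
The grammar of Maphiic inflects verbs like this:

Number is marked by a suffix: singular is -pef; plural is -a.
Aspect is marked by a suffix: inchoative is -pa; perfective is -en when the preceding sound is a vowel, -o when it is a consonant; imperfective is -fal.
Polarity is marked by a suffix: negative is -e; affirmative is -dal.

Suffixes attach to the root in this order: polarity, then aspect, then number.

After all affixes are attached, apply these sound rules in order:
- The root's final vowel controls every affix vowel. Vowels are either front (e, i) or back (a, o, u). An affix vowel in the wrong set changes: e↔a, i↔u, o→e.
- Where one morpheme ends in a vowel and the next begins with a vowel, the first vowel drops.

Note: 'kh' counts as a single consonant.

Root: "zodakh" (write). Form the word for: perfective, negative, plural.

Attach polarity negative -e → zodakhe.
Attach aspect perfective -en (after vowel 'e') → zodakheen.
Attach number plural -a → zodakheena.
Apply vowel harmony: zodakheena → zodakhaana.
Apply vowel deletion: zodakhaana → zodakhana.

zodakhana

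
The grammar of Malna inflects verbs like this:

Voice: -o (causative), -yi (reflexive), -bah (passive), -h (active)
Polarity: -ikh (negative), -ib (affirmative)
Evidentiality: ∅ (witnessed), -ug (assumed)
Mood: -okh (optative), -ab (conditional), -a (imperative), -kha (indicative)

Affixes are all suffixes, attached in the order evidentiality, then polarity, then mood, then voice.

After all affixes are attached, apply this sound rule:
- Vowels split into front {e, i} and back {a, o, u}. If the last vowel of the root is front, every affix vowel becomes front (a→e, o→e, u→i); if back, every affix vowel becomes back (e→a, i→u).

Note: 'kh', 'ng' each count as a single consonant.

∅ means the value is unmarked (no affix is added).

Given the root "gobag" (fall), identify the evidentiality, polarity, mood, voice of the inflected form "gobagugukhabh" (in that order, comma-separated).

assumed, negative, conditional, active

Segment: gobag-ug-ikh-ab-h.
evidentiality: -ug → assumed.
polarity: -ikh → negative.
mood: -ab → conditional.
voice: -h → active.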